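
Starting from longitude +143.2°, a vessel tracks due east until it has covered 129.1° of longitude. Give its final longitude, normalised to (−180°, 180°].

Start at +143.2°; shift +129.1° → +272.3°.
+272.3° lies outside (−180°, 180°]; subtract 360° → -87.7°.

-87.7°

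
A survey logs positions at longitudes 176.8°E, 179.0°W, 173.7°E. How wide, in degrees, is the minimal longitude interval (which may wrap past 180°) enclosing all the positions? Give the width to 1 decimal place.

7.3°

Sort the longitudes: -179.0°, +173.7°, +176.8°.
Eastward gaps between consecutive values (wrapping around): 352.7°, 3.1°, 4.2°.
Largest gap = 352.7° ⇒ minimal covering band is its complement: 360° − 352.7° = 7.3°.
Band runs from +173.7° eastward to -179.0°, crossing the antimeridian.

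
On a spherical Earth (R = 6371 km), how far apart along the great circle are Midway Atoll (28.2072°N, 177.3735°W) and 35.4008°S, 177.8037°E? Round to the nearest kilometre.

7091 km

Δλ = 177.8037 − -177.3735 = 355.1772°; wrapped into (−180°, 180°]: -4.8228°.
Δφ = -35.4008 − 28.2072 = -63.6080°.
a = sin²(Δφ/2) + cos φ₁ · cos φ₂ · sin²(Δλ/2) = 0.279017.
c = 2·atan2(√a, √(1−a)) = 1.11301 rad → d = 6371·c ≈ 7090.96 km.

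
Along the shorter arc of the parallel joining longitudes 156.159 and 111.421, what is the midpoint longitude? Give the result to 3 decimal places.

Signed shortest Δλ from +156.159° to +111.421° is -44.738°.
Midpoint longitude = +156.159° + (-44.738°)/2 = +156.159° − 22.369° = +133.790°.

+133.790°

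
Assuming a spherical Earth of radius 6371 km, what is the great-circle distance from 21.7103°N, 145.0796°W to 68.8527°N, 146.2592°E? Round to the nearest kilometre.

6912 km

Δλ = 146.2592 − -145.0796 = 291.3388°; wrapped into (−180°, 180°]: -68.6612°.
Δφ = 68.8527 − 21.7103 = 47.1424°.
a = sin²(Δφ/2) + cos φ₁ · cos φ₂ · sin²(Δλ/2) = 0.266517.
c = 2·atan2(√a, √(1−a)) = 1.08494 rad → d = 6371·c ≈ 6912.14 km.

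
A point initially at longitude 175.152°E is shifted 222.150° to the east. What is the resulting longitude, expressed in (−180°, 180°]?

Start at +175.152°; shift +222.150° → +397.302°.
+397.302° lies outside (−180°, 180°]; subtract 360° → +37.302°.

37.302°E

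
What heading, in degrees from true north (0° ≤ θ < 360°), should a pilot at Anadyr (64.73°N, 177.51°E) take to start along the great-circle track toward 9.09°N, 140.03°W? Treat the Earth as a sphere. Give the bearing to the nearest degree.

132°

Δλ = -140.03 − 177.51 = -317.54°; wrapped into (−180°, 180°]: 42.46°.
θ = atan2( sin Δλ · cos φ₂ , cos φ₁ · sin φ₂ − sin φ₁ · cos φ₂ · cos Δλ )
  = atan2(0.66660, -0.59133) = 131.576° → normalised to [0°, 360°): 131.576°.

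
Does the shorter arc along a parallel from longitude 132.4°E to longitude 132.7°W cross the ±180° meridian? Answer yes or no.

Naïve |-132.7 − 132.4| = 265.1° > 180°, so the shorter arc goes the other way round — across 180°.
Signed shortest Δλ = ((-132.7 − 132.4 + 180) mod 360) − 180 = 94.9°.
Going east by 94.9° from +132.4° passes through 180° before reaching -132.7°.

Yes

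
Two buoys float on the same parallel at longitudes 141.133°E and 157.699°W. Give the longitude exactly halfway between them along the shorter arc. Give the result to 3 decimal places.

Signed shortest Δλ from +141.133° to -157.699° is +61.168°.
Midpoint longitude = +141.133° + (+61.168°)/2 = +141.133° + 30.584° = +171.717°.
(The naïve average (+141.133 + -157.699)/2 = -8.283° is on the wrong side of the globe.)

171.717°E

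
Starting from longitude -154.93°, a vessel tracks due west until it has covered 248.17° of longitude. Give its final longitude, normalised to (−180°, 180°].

-43.10°

Start at -154.93°; shift −248.17° → -403.10°.
-403.10° lies outside (−180°, 180°]; add 360° → -43.10°.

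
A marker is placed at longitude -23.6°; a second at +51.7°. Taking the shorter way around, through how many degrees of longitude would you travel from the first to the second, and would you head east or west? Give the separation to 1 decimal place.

75.3° east

Raw difference: 51.7 − -23.6 = 75.3°.
Normalise into (−180°, 180°]: 75.3° stays 75.3°.
Positive ⇒ the second point lies to the east; separation 75.3°.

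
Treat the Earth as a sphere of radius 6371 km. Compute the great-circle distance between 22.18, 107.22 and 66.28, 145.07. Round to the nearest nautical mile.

3016 nmi

Δλ = 145.07 − 107.22 = 37.85°.
Δφ = 66.28 − 22.18 = 44.10°.
a = sin²(Δφ/2) + cos φ₁ · cos φ₂ · sin²(Δλ/2) = 0.180120.
c = 2·atan2(√a, √(1−a)) = 0.87661 rad → d = 6371·c ≈ 5584.89 km ≈ 3015.60 nmi.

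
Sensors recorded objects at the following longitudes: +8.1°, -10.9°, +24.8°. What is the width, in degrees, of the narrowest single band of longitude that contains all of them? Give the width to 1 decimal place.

35.7°

Sort the longitudes: -10.9°, +8.1°, +24.8°.
Eastward gaps between consecutive values (wrapping around): 19.0°, 16.7°, 324.3°.
Largest gap = 324.3° ⇒ minimal covering band is its complement: 360° − 324.3° = 35.7°.
Band runs from -10.9° eastward to +24.8°.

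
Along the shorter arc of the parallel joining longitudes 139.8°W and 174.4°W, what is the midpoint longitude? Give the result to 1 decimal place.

157.1°W

Signed shortest Δλ from -139.8° to -174.4° is -34.6°.
Midpoint longitude = -139.8° + (-34.6°)/2 = -139.8° − 17.3° = -157.1°.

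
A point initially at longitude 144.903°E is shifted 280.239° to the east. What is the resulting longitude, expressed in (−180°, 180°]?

65.142°E

Start at +144.903°; shift +280.239° → +425.142°.
+425.142° lies outside (−180°, 180°]; subtract 360° → +65.142°.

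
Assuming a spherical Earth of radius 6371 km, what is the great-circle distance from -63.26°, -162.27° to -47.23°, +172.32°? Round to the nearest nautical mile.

1280 nmi

Δλ = 172.32 − -162.27 = 334.59°; wrapped into (−180°, 180°]: -25.41°.
Δφ = -47.23 − -63.26 = 16.03°.
a = sin²(Δφ/2) + cos φ₁ · cos φ₂ · sin²(Δλ/2) = 0.034220.
c = 2·atan2(√a, √(1−a)) = 0.37212 rad → d = 6371·c ≈ 2370.76 km ≈ 1280.11 nmi.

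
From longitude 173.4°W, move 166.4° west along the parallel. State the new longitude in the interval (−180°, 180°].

20.2°E

Start at -173.4°; shift −166.4° → -339.8°.
-339.8° lies outside (−180°, 180°]; add 360° → +20.2°.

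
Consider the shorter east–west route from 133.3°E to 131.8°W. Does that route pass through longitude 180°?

Naïve |-131.8 − 133.3| = 265.1° > 180°, so the shorter arc goes the other way round — across 180°.
Signed shortest Δλ = ((-131.8 − 133.3 + 180) mod 360) − 180 = 94.9°.
Going east by 94.9° from +133.3° passes through 180° before reaching -131.8°.

Yes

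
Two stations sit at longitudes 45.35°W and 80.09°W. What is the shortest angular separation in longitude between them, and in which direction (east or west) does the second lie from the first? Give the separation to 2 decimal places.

Raw difference: -80.09 − -45.35 = -34.74°.
Normalise into (−180°, 180°]: -34.74° stays -34.74°.
Negative ⇒ the second point lies to the west; separation 34.74°.

34.74° west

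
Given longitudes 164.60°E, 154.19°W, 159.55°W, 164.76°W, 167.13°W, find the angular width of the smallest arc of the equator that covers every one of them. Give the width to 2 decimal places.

41.21°

Sort the longitudes: -167.13°, -164.76°, -159.55°, -154.19°, +164.60°.
Eastward gaps between consecutive values (wrapping around): 2.37°, 5.21°, 5.36°, 318.79°, 28.27°.
Largest gap = 318.79° ⇒ minimal covering band is its complement: 360° − 318.79° = 41.21°.
Band runs from +164.60° eastward to -154.19°, crossing the antimeridian.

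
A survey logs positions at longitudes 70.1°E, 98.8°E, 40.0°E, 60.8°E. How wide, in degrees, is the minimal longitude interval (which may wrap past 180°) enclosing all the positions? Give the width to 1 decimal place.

58.8°

Sort the longitudes: +40.0°, +60.8°, +70.1°, +98.8°.
Eastward gaps between consecutive values (wrapping around): 20.8°, 9.3°, 28.7°, 301.2°.
Largest gap = 301.2° ⇒ minimal covering band is its complement: 360° − 301.2° = 58.8°.
Band runs from +40.0° eastward to +98.8°.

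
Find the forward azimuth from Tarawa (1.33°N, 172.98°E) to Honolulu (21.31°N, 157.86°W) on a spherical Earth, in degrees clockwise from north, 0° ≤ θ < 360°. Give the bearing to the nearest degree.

53°

Δλ = -157.86 − 172.98 = -330.84°; wrapped into (−180°, 180°]: 29.16°.
θ = atan2( sin Δλ · cos φ₂ , cos φ₁ · sin φ₂ − sin φ₁ · cos φ₂ · cos Δλ )
  = atan2(0.45394, 0.34443) = 52.810° → normalised to [0°, 360°): 52.810°.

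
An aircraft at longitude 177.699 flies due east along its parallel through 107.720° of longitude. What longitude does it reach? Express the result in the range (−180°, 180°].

Start at +177.699°; shift +107.720° → +285.419°.
+285.419° lies outside (−180°, 180°]; subtract 360° → -74.581°.

-74.581°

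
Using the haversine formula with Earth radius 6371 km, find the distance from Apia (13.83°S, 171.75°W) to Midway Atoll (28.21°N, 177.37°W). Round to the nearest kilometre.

Δλ = -177.37 − -171.75 = -5.62°.
Δφ = 28.21 − -13.83 = 42.04°.
a = sin²(Δφ/2) + cos φ₁ · cos φ₂ · sin²(Δλ/2) = 0.130718.
c = 2·atan2(√a, √(1−a)) = 0.73986 rad → d = 6371·c ≈ 4713.63 km.

4714 km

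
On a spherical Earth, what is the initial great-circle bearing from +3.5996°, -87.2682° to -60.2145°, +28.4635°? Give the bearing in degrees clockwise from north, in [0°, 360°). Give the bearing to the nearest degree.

152°

Δλ = 28.4635 − -87.2682 = 115.7317°.
θ = atan2( sin Δλ · cos φ₂ , cos φ₁ · sin φ₂ − sin φ₁ · cos φ₂ · cos Δλ )
  = atan2(0.44749, -0.85264) = 152.308° → normalised to [0°, 360°): 152.308°.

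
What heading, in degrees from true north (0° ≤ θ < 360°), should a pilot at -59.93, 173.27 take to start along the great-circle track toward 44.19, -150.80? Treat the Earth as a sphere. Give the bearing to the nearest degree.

Δλ = -150.80 − 173.27 = -324.07°; wrapped into (−180°, 180°]: 35.93°.
θ = atan2( sin Δλ · cos φ₂ , cos φ₁ · sin φ₂ − sin φ₁ · cos φ₂ · cos Δλ )
  = atan2(0.42075, 0.85172) = 26.289° → normalised to [0°, 360°): 26.289°.

26°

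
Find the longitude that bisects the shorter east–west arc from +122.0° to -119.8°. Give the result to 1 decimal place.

-178.9°

Signed shortest Δλ from +122.0° to -119.8° is +118.2°.
Midpoint longitude = +122.0° + (+118.2°)/2 = +122.0° + 59.1° = +181.1°.
Normalise into (−180°, 180°]: -178.9°.
(The naïve average (+122.0 + -119.8)/2 = 1.1° is on the wrong side of the globe.)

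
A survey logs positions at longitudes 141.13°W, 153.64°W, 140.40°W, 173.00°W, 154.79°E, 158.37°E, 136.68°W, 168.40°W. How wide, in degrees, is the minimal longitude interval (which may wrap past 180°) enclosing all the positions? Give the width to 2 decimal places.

Sort the longitudes: -173.00°, -168.40°, -153.64°, -141.13°, -140.40°, -136.68°, +154.79°, +158.37°.
Eastward gaps between consecutive values (wrapping around): 4.60°, 14.76°, 12.51°, 0.73°, 3.72°, 291.47°, 3.58°, 28.63°.
Largest gap = 291.47° ⇒ minimal covering band is its complement: 360° − 291.47° = 68.53°.
Band runs from +154.79° eastward to -136.68°, crossing the antimeridian.

68.53°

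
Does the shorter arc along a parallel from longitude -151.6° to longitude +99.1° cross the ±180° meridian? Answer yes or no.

Naïve |99.1 − -151.6| = 250.7° > 180°, so the shorter arc goes the other way round — across 180°.
Signed shortest Δλ = ((99.1 − -151.6 + 180) mod 360) − 180 = -109.3°.
Going west by 109.3° from -151.6° passes through 180° before reaching +99.1°.

Yes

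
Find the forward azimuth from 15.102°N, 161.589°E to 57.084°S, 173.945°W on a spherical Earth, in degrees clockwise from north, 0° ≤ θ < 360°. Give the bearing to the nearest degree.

167°

Δλ = -173.945 − 161.589 = -335.534°; wrapped into (−180°, 180°]: 24.466°.
θ = atan2( sin Δλ · cos φ₂ , cos φ₁ · sin φ₂ − sin φ₁ · cos φ₂ · cos Δλ )
  = atan2(0.22505, -0.93934) = 166.527° → normalised to [0°, 360°): 166.527°.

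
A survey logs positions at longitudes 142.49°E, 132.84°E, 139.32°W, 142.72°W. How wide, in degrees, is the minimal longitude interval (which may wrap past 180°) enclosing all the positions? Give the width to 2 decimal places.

87.84°

Sort the longitudes: -142.72°, -139.32°, +132.84°, +142.49°.
Eastward gaps between consecutive values (wrapping around): 3.40°, 272.16°, 9.65°, 74.79°.
Largest gap = 272.16° ⇒ minimal covering band is its complement: 360° − 272.16° = 87.84°.
Band runs from +132.84° eastward to -139.32°, crossing the antimeridian.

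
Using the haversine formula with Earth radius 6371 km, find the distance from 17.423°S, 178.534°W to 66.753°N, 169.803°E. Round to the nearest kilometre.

9410 km

Δλ = 169.803 − -178.534 = 348.337°; wrapped into (−180°, 180°]: -11.663°.
Δφ = 66.753 − -17.423 = 84.176°.
a = sin²(Δφ/2) + cos φ₁ · cos φ₂ · sin²(Δλ/2) = 0.453151.
c = 2·atan2(√a, √(1−a)) = 1.47696 rad → d = 6371·c ≈ 9409.72 km.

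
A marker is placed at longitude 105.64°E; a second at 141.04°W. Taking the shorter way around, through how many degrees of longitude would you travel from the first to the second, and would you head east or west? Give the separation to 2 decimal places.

Raw difference: -141.04 − 105.64 = -246.68°.
Normalise into (−180°, 180°]: -246.68° + 360° = 113.32°.
Positive ⇒ the second point lies to the east; separation 113.32°.

113.32° east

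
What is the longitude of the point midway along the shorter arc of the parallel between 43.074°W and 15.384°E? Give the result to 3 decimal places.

Signed shortest Δλ from -43.074° to +15.384° is +58.458°.
Midpoint longitude = -43.074° + (+58.458°)/2 = -43.074° + 29.229° = -13.845°.

13.845°W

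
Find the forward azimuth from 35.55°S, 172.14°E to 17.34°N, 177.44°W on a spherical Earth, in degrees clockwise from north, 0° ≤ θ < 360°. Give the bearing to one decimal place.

Δλ = -177.44 − 172.14 = -349.58°; wrapped into (−180°, 180°]: 10.42°.
θ = atan2( sin Δλ · cos φ₂ , cos φ₁ · sin φ₂ − sin φ₁ · cos φ₂ · cos Δλ )
  = atan2(0.17264, 0.78833) = 12.353° → normalised to [0°, 360°): 12.353°.

12.4°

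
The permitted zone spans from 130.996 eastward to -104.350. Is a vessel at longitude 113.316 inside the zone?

No

Band width going east from +130.996° to -104.350°: ((-104.350 − 130.996) mod 360) = 124.654°.
Offset of +113.316° east of the west edge: ((113.316 − 130.996) mod 360) = 342.320°.
342.320° > 124.654° ⇒ outside.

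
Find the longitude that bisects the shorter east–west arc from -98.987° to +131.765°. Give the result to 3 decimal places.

Signed shortest Δλ from -98.987° to +131.765° is -129.248°.
Midpoint longitude = -98.987° + (-129.248°)/2 = -98.987° − 64.624° = -163.611°.
(The naïve average (-98.987 + +131.765)/2 = 16.389° is on the wrong side of the globe.)

-163.611°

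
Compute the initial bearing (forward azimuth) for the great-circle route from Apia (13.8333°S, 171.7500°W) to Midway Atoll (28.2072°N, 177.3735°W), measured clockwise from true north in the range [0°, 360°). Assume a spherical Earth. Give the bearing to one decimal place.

352.6°

Δλ = -177.3735 − -171.7500 = -5.6235°.
θ = atan2( sin Δλ · cos φ₂ , cos φ₁ · sin φ₂ − sin φ₁ · cos φ₂ · cos Δλ )
  = atan2(-0.08635, 0.66864) = -7.359° → normalised to [0°, 360°): 352.641°.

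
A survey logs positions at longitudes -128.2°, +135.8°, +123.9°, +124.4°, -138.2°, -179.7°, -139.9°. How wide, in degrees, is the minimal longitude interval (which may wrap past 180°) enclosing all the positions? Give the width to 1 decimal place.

Sort the longitudes: -179.7°, -139.9°, -138.2°, -128.2°, +123.9°, +124.4°, +135.8°.
Eastward gaps between consecutive values (wrapping around): 39.8°, 1.7°, 10.0°, 252.1°, 0.5°, 11.4°, 44.5°.
Largest gap = 252.1° ⇒ minimal covering band is its complement: 360° − 252.1° = 107.9°.
Band runs from +123.9° eastward to -128.2°, crossing the antimeridian.

107.9°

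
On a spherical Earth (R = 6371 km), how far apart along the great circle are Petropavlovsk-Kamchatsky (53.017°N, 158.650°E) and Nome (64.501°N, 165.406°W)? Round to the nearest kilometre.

2386 km

Δλ = -165.406 − 158.650 = -324.056°; wrapped into (−180°, 180°]: 35.944°.
Δφ = 64.501 − 53.017 = 11.484°.
a = sin²(Δφ/2) + cos φ₁ · cos φ₂ · sin²(Δλ/2) = 0.034666.
c = 2·atan2(√a, √(1−a)) = 0.37456 rad → d = 6371·c ≈ 2386.32 km.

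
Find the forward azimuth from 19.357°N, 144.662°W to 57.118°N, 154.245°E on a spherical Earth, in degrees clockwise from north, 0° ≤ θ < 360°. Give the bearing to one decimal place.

326.0°

Δλ = 154.245 − -144.662 = 298.907°; wrapped into (−180°, 180°]: -61.093°.
θ = atan2( sin Δλ · cos φ₂ , cos φ₁ · sin φ₂ − sin φ₁ · cos φ₂ · cos Δλ )
  = atan2(-0.47527, 0.70533) = -33.973° → normalised to [0°, 360°): 326.027°.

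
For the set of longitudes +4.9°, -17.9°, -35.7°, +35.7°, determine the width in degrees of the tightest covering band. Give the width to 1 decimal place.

Sort the longitudes: -35.7°, -17.9°, +4.9°, +35.7°.
Eastward gaps between consecutive values (wrapping around): 17.8°, 22.8°, 30.8°, 288.6°.
Largest gap = 288.6° ⇒ minimal covering band is its complement: 360° − 288.6° = 71.4°.
Band runs from -35.7° eastward to +35.7°.

71.4°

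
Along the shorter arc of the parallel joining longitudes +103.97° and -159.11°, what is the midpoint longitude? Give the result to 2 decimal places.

Signed shortest Δλ from +103.97° to -159.11° is +96.92°.
Midpoint longitude = +103.97° + (+96.92°)/2 = +103.97° + 48.46° = +152.43°.
(The naïve average (+103.97 + -159.11)/2 = -27.57° is on the wrong side of the globe.)

+152.43°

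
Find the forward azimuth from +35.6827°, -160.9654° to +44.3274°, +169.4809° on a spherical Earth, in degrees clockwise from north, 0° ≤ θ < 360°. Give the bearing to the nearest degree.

300°

Δλ = 169.4809 − -160.9654 = 330.4463°; wrapped into (−180°, 180°]: -29.5537°.
θ = atan2( sin Δλ · cos φ₂ , cos φ₁ · sin φ₂ − sin φ₁ · cos φ₂ · cos Δλ )
  = atan2(-0.35284, 0.20460) = -59.893° → normalised to [0°, 360°): 300.107°.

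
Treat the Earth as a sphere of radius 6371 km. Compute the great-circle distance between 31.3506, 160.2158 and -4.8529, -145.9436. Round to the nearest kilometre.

6976 km

Δλ = -145.9436 − 160.2158 = -306.1594°; wrapped into (−180°, 180°]: 53.8406°.
Δφ = -4.8529 − 31.3506 = -36.2035°.
a = sin²(Δφ/2) + cos φ₁ · cos φ₂ · sin²(Δλ/2) = 0.270966.
c = 2·atan2(√a, √(1−a)) = 1.09498 rad → d = 6371·c ≈ 6976.09 km.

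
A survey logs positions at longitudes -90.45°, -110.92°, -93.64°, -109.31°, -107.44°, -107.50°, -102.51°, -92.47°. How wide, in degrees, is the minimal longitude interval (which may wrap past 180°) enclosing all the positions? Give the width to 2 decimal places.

Sort the longitudes: -110.92°, -109.31°, -107.50°, -107.44°, -102.51°, -93.64°, -92.47°, -90.45°.
Eastward gaps between consecutive values (wrapping around): 1.61°, 1.81°, 0.06°, 4.93°, 8.87°, 1.17°, 2.02°, 339.53°.
Largest gap = 339.53° ⇒ minimal covering band is its complement: 360° − 339.53° = 20.47°.
Band runs from -110.92° eastward to -90.45°.

20.47°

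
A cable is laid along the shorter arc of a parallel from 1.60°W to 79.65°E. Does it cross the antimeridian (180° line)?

No

Signed shortest Δλ = ((79.65 − -1.60 + 180) mod 360) − 180 = 81.25°.
Going east by 81.25° from -1.60° reaches +79.65° without touching 180°.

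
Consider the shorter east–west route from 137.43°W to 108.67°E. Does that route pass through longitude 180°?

Yes

Naïve |108.67 − -137.43| = 246.1° > 180°, so the shorter arc goes the other way round — across 180°.
Signed shortest Δλ = ((108.67 − -137.43 + 180) mod 360) − 180 = -113.9°.
Going west by 113.9° from -137.43° passes through 180° before reaching +108.67°.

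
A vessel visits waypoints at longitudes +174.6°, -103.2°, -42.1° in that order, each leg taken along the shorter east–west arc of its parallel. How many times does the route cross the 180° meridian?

Leg 1: +174.6° → -103.2°, shortest Δλ = 82.2° (east) — crosses 180°.
Leg 2: -103.2° → -42.1°, shortest Δλ = 61.1° (east) — does not cross 180°.
Total crossings: 1.

1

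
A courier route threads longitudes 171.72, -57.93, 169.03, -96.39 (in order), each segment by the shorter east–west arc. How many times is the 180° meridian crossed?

Leg 1: +171.72° → -57.93°, shortest Δλ = 130.35° (east) — crosses 180°.
Leg 2: -57.93° → +169.03°, shortest Δλ = -133.04° (west) — crosses 180°.
Leg 3: +169.03° → -96.39°, shortest Δλ = 94.58° (east) — crosses 180°.
Total crossings: 3.

3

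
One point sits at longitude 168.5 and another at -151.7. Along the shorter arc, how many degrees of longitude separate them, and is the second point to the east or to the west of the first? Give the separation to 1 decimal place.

39.8° east

Raw difference: -151.7 − 168.5 = -320.2°.
Normalise into (−180°, 180°]: -320.2° + 360° = 39.8°.
Positive ⇒ the second point lies to the east; separation 39.8°.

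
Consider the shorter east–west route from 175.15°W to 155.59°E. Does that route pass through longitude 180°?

Yes

Naïve |155.59 − -175.15| = 330.74° > 180°, so the shorter arc goes the other way round — across 180°.
Signed shortest Δλ = ((155.59 − -175.15 + 180) mod 360) − 180 = -29.26°.
Going west by 29.26° from -175.15° passes through 180° before reaching +155.59°.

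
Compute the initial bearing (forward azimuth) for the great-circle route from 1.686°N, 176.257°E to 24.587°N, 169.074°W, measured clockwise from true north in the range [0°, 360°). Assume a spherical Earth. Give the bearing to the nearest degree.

Δλ = -169.074 − 176.257 = -345.331°; wrapped into (−180°, 180°]: 14.669°.
θ = atan2( sin Δλ · cos φ₂ , cos φ₁ · sin φ₂ − sin φ₁ · cos φ₂ · cos Δλ )
  = atan2(0.23027, 0.39001) = 30.559° → normalised to [0°, 360°): 30.559°.

31°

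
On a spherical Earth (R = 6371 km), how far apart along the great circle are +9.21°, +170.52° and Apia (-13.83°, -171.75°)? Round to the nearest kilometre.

Δλ = -171.75 − 170.52 = -342.27°; wrapped into (−180°, 180°]: 17.73°.
Δφ = -13.83 − 9.21 = -23.04°.
a = sin²(Δφ/2) + cos φ₁ · cos φ₂ · sin²(Δλ/2) = 0.062647.
c = 2·atan2(√a, √(1−a)) = 0.50597 rad → d = 6371·c ≈ 3223.52 km.

3224 km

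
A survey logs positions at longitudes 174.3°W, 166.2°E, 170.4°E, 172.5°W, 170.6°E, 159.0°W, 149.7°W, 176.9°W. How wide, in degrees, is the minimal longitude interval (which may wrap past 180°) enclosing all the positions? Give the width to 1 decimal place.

Sort the longitudes: -176.9°, -174.3°, -172.5°, -159.0°, -149.7°, +166.2°, +170.4°, +170.6°.
Eastward gaps between consecutive values (wrapping around): 2.6°, 1.8°, 13.5°, 9.3°, 315.9°, 4.2°, 0.2°, 12.5°.
Largest gap = 315.9° ⇒ minimal covering band is its complement: 360° − 315.9° = 44.1°.
Band runs from +166.2° eastward to -149.7°, crossing the antimeridian.

44.1°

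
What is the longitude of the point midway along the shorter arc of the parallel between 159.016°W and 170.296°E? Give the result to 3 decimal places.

Signed shortest Δλ from -159.016° to +170.296° is -30.688°.
Midpoint longitude = -159.016° + (-30.688°)/2 = -159.016° − 15.344° = -174.360°.
(The naïve average (-159.016 + +170.296)/2 = 5.64° is on the wrong side of the globe.)

174.360°W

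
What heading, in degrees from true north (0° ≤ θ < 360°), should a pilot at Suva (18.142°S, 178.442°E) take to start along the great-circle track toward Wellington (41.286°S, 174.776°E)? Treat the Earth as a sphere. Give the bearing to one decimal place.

187.0°

Δλ = 174.776 − 178.442 = -3.666°.
θ = atan2( sin Δλ · cos φ₂ , cos φ₁ · sin φ₂ − sin φ₁ · cos φ₂ · cos Δλ )
  = atan2(-0.04805, -0.39352) = -173.039° → normalised to [0°, 360°): 186.961°.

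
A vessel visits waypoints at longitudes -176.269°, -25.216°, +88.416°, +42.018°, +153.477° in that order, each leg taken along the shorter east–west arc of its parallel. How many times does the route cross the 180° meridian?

0

Leg 1: -176.269° → -25.216°, shortest Δλ = 151.053° (east) — does not cross 180°.
Leg 2: -25.216° → +88.416°, shortest Δλ = 113.632° (east) — does not cross 180°.
Leg 3: +88.416° → +42.018°, shortest Δλ = -46.398° (west) — does not cross 180°.
Leg 4: +42.018° → +153.477°, shortest Δλ = 111.459° (east) — does not cross 180°.
Total crossings: 0.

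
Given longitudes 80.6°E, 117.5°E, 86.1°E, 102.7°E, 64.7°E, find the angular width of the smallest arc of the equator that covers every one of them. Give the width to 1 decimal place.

52.8°

Sort the longitudes: +64.7°, +80.6°, +86.1°, +102.7°, +117.5°.
Eastward gaps between consecutive values (wrapping around): 15.9°, 5.5°, 16.6°, 14.8°, 307.2°.
Largest gap = 307.2° ⇒ minimal covering band is its complement: 360° − 307.2° = 52.8°.
Band runs from +64.7° eastward to +117.5°.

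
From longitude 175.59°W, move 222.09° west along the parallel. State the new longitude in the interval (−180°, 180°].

37.68°W

Start at -175.59°; shift −222.09° → -397.68°.
-397.68° lies outside (−180°, 180°]; add 360° → -37.68°.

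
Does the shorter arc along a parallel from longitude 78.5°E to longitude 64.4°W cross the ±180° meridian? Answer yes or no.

No

Signed shortest Δλ = ((-64.4 − 78.5 + 180) mod 360) − 180 = -142.9°.
Going west by 142.9° from +78.5° reaches -64.4° without touching 180°.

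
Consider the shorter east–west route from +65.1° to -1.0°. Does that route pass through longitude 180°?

No

Signed shortest Δλ = ((-1.0 − 65.1 + 180) mod 360) − 180 = -66.1°.
Going west by 66.1° from +65.1° reaches -1.0° without touching 180°.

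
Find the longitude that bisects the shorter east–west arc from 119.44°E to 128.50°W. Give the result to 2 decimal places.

175.47°E

Signed shortest Δλ from +119.44° to -128.50° is +112.06°.
Midpoint longitude = +119.44° + (+112.06°)/2 = +119.44° + 56.03° = +175.47°.
(The naïve average (+119.44 + -128.50)/2 = -4.53° is on the wrong side of the globe.)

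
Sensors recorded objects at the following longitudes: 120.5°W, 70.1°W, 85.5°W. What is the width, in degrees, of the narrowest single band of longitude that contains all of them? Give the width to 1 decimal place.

50.4°

Sort the longitudes: -120.5°, -85.5°, -70.1°.
Eastward gaps between consecutive values (wrapping around): 35.0°, 15.4°, 309.6°.
Largest gap = 309.6° ⇒ minimal covering band is its complement: 360° − 309.6° = 50.4°.
Band runs from -120.5° eastward to -70.1°.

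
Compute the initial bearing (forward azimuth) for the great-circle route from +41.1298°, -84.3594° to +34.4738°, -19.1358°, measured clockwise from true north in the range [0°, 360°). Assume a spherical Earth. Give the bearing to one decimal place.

75.1°

Δλ = -19.1358 − -84.3594 = 65.2236°.
θ = atan2( sin Δλ · cos φ₂ , cos φ₁ · sin φ₂ − sin φ₁ · cos φ₂ · cos Δλ )
  = atan2(0.74850, 0.19910) = 75.104° → normalised to [0°, 360°): 75.104°.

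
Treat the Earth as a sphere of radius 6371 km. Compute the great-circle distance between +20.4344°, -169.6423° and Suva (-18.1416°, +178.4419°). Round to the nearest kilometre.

Δλ = 178.4419 − -169.6423 = 348.0842°; wrapped into (−180°, 180°]: -11.9158°.
Δφ = -18.1416 − 20.4344 = -38.5760°.
a = sin²(Δφ/2) + cos φ₁ · cos φ₂ · sin²(Δλ/2) = 0.118703.
c = 2·atan2(√a, √(1−a)) = 0.70348 rad → d = 6371·c ≈ 4481.89 km.

4482 km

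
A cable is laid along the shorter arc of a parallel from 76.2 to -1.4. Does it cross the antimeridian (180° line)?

No

Signed shortest Δλ = ((-1.4 − 76.2 + 180) mod 360) − 180 = -77.6°.
Going west by 77.6° from +76.2° reaches -1.4° without touching 180°.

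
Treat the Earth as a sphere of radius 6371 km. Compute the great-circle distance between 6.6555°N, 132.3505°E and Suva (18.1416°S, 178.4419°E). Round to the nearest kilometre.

5759 km

Δλ = 178.4419 − 132.3505 = 46.0914°.
Δφ = -18.1416 − 6.6555 = -24.7971°.
a = sin²(Δφ/2) + cos φ₁ · cos φ₂ · sin²(Δλ/2) = 0.190746.
c = 2·atan2(√a, √(1−a)) = 0.90395 rad → d = 6371·c ≈ 5759.10 km.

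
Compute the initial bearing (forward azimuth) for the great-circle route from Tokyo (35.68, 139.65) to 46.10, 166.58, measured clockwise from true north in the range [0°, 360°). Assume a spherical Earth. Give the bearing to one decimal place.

54.4°

Δλ = 166.58 − 139.65 = 26.93°.
θ = atan2( sin Δλ · cos φ₂ , cos φ₁ · sin φ₂ − sin φ₁ · cos φ₂ · cos Δλ )
  = atan2(0.31404, 0.22472) = 54.414° → normalised to [0°, 360°): 54.414°.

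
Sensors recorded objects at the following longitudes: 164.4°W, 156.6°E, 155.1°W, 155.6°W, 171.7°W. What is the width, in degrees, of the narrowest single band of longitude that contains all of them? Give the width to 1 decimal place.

Sort the longitudes: -171.7°, -164.4°, -155.6°, -155.1°, +156.6°.
Eastward gaps between consecutive values (wrapping around): 7.3°, 8.8°, 0.5°, 311.7°, 31.7°.
Largest gap = 311.7° ⇒ minimal covering band is its complement: 360° − 311.7° = 48.3°.
Band runs from +156.6° eastward to -155.1°, crossing the antimeridian.

48.3°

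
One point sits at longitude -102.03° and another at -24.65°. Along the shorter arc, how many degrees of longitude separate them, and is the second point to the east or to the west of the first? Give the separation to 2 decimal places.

77.38° east

Raw difference: -24.65 − -102.03 = 77.38°.
Normalise into (−180°, 180°]: 77.38° stays 77.38°.
Positive ⇒ the second point lies to the east; separation 77.38°.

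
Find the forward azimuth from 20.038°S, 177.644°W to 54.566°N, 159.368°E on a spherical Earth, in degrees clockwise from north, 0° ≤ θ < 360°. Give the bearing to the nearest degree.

347°

Δλ = 159.368 − -177.644 = 337.012°; wrapped into (−180°, 180°]: -22.988°.
θ = atan2( sin Δλ · cos φ₂ , cos φ₁ · sin φ₂ − sin φ₁ · cos φ₂ · cos Δλ )
  = atan2(-0.22642, 0.94834) = -13.428° → normalised to [0°, 360°): 346.572°.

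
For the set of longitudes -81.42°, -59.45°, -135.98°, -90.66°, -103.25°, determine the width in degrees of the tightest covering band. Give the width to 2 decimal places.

76.53°

Sort the longitudes: -135.98°, -103.25°, -90.66°, -81.42°, -59.45°.
Eastward gaps between consecutive values (wrapping around): 32.73°, 12.59°, 9.24°, 21.97°, 283.47°.
Largest gap = 283.47° ⇒ minimal covering band is its complement: 360° − 283.47° = 76.53°.
Band runs from -135.98° eastward to -59.45°.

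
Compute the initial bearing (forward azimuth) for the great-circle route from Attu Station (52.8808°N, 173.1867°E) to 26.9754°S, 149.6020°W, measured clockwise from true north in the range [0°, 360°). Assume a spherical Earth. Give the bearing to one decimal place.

147.3°

Δλ = -149.6020 − 173.1867 = -322.7887°; wrapped into (−180°, 180°]: 37.2113°.
θ = atan2( sin Δλ · cos φ₂ , cos φ₁ · sin φ₂ − sin φ₁ · cos φ₂ · cos Δλ )
  = atan2(0.53896, -0.83969) = 147.305° → normalised to [0°, 360°): 147.305°.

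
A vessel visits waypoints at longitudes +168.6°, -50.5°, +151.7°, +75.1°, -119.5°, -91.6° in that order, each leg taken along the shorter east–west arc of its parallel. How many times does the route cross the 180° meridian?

3

Leg 1: +168.6° → -50.5°, shortest Δλ = 140.9° (east) — crosses 180°.
Leg 2: -50.5° → +151.7°, shortest Δλ = -157.8° (west) — crosses 180°.
Leg 3: +151.7° → +75.1°, shortest Δλ = -76.6° (west) — does not cross 180°.
Leg 4: +75.1° → -119.5°, shortest Δλ = 165.4° (east) — crosses 180°.
Leg 5: -119.5° → -91.6°, shortest Δλ = 27.9° (east) — does not cross 180°.
Total crossings: 3.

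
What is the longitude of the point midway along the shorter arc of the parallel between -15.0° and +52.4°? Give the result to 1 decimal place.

Signed shortest Δλ from -15.0° to +52.4° is +67.4°.
Midpoint longitude = -15.0° + (+67.4°)/2 = -15.0° + 33.7° = +18.7°.

+18.7°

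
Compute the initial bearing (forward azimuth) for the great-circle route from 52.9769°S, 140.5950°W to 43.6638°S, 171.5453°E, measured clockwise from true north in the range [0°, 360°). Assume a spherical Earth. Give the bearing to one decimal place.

Δλ = 171.5453 − -140.5950 = 312.1403°; wrapped into (−180°, 180°]: -47.8597°.
θ = atan2( sin Δλ · cos φ₂ , cos φ₁ · sin φ₂ − sin φ₁ · cos φ₂ · cos Δλ )
  = atan2(-0.53641, -0.02822) = -93.011° → normalised to [0°, 360°): 266.989°.

267.0°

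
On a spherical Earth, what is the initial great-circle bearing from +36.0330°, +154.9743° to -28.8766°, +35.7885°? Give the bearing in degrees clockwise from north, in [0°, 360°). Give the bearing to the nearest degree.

260°

Δλ = 35.7885 − 154.9743 = -119.1858°.
θ = atan2( sin Δλ · cos φ₂ , cos φ₁ · sin φ₂ − sin φ₁ · cos φ₂ · cos Δλ )
  = atan2(-0.76449, -0.13934) = -100.330° → normalised to [0°, 360°): 259.670°.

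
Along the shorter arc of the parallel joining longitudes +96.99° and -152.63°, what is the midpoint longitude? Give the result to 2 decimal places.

Signed shortest Δλ from +96.99° to -152.63° is +110.38°.
Midpoint longitude = +96.99° + (+110.38°)/2 = +96.99° + 55.19° = +152.18°.
(The naïve average (+96.99 + -152.63)/2 = -27.82° is on the wrong side of the globe.)

+152.18°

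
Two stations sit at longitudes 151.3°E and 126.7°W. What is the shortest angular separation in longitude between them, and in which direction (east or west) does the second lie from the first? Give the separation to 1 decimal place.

82.0° east

Raw difference: -126.7 − 151.3 = -278.0°.
Normalise into (−180°, 180°]: -278.0° + 360° = 82.0°.
Positive ⇒ the second point lies to the east; separation 82.0°.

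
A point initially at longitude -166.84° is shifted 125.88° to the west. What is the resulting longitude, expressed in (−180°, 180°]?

Start at -166.84°; shift −125.88° → -292.72°.
-292.72° lies outside (−180°, 180°]; add 360° → +67.28°.

+67.28°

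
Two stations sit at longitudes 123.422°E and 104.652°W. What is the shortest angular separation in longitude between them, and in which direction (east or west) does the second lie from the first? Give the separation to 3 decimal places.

131.926° east

Raw difference: -104.652 − 123.422 = -228.074°.
Normalise into (−180°, 180°]: -228.074° + 360° = 131.926°.
Positive ⇒ the second point lies to the east; separation 131.926°.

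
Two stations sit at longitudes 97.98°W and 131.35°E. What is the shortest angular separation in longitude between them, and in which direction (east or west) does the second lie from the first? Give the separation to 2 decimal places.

Raw difference: 131.35 − -97.98 = 229.33°.
Normalise into (−180°, 180°]: 229.33° − 360° = -130.67°.
Negative ⇒ the second point lies to the west; separation 130.67°.

130.67° west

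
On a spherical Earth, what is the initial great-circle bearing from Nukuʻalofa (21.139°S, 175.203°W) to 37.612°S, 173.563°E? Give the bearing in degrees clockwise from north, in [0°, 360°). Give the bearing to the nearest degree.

208°

Δλ = 173.563 − -175.203 = 348.766°; wrapped into (−180°, 180°]: -11.234°.
θ = atan2( sin Δλ · cos φ₂ , cos φ₁ · sin φ₂ − sin φ₁ · cos φ₂ · cos Δλ )
  = atan2(-0.15433, -0.28904) = -151.901° → normalised to [0°, 360°): 208.099°.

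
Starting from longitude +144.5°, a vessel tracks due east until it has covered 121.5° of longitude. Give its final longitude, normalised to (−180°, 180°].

-94.0°

Start at +144.5°; shift +121.5° → +266.0°.
+266.0° lies outside (−180°, 180°]; subtract 360° → -94.0°.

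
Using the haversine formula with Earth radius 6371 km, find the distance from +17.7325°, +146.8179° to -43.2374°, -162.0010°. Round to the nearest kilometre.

Δλ = -162.0010 − 146.8179 = -308.8189°; wrapped into (−180°, 180°]: 51.1811°.
Δφ = -43.2374 − 17.7325 = -60.9699°.
a = sin²(Δφ/2) + cos φ₁ · cos φ₂ · sin²(Δλ/2) = 0.386828.
c = 2·atan2(√a, √(1−a)) = 1.34247 rad → d = 6371·c ≈ 8552.90 km.

8553 km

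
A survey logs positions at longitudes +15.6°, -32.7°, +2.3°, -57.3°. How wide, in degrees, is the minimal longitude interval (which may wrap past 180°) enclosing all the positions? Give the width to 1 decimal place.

72.9°

Sort the longitudes: -57.3°, -32.7°, +2.3°, +15.6°.
Eastward gaps between consecutive values (wrapping around): 24.6°, 35.0°, 13.3°, 287.1°.
Largest gap = 287.1° ⇒ minimal covering band is its complement: 360° − 287.1° = 72.9°.
Band runs from -57.3° eastward to +15.6°.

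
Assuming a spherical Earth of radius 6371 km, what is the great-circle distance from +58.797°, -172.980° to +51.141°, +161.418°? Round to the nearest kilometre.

Δλ = 161.418 − -172.980 = 334.398°; wrapped into (−180°, 180°]: -25.602°.
Δφ = 51.141 − 58.797 = -7.656°.
a = sin²(Δφ/2) + cos φ₁ · cos φ₂ · sin²(Δλ/2) = 0.020414.
c = 2·atan2(√a, √(1−a)) = 0.28673 rad → d = 6371·c ≈ 1826.79 km.

1827 km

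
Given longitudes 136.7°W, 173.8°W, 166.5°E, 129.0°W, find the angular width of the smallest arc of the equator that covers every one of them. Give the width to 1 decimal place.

Sort the longitudes: -173.8°, -136.7°, -129.0°, +166.5°.
Eastward gaps between consecutive values (wrapping around): 37.1°, 7.7°, 295.5°, 19.7°.
Largest gap = 295.5° ⇒ minimal covering band is its complement: 360° − 295.5° = 64.5°.
Band runs from +166.5° eastward to -129.0°, crossing the antimeridian.

64.5°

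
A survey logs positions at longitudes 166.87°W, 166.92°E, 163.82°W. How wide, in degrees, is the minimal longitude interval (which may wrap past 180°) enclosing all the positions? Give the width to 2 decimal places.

Sort the longitudes: -166.87°, -163.82°, +166.92°.
Eastward gaps between consecutive values (wrapping around): 3.05°, 330.74°, 26.21°.
Largest gap = 330.74° ⇒ minimal covering band is its complement: 360° − 330.74° = 29.26°.
Band runs from +166.92° eastward to -163.82°, crossing the antimeridian.

29.26°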